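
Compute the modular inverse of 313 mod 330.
97

gcd(313, 330) = 1, so the inverse exists.
Extended Euclidean algorithm on (330, 313):
330 = 1 × 313 + 17  ⟹  17 = (1)·330 + (-1)·313
313 = 18 × 17 + 7  ⟹  7 = (-18)·330 + (19)·313
17 = 2 × 7 + 3  ⟹  3 = (37)·330 + (-39)·313
7 = 2 × 3 + 1  ⟹  1 = (-92)·330 + (97)·313
So (97)·313 ≡ 1 (mod 330), i.e. 313^(-1) ≡ 97 (mod 330).
Check: 313 × 97 = 30361 ≡ 1 (mod 330)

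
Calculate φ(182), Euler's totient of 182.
72

182 = 2 × 7 × 13
φ(n) = n × ∏(1 - 1/p) for each prime p dividing n
φ(182) = 182 × (1 - 1/2) × (1 - 1/7) × (1 - 1/13) = 72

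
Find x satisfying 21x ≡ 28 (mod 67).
x ≡ 46 (mod 67)

gcd(21, 67) = 1, which divides 28, so solutions exist.
Find 21^(-1) mod 67 by the extended Euclidean algorithm:
67 = 3 × 21 + 4  ⟹  4 = (1)·67 + (-3)·21
21 = 5 × 4 + 1  ⟹  1 = (-5)·67 + (16)·21
So (16)·21 ≡ 1 (mod 67), i.e. 21^(-1) ≡ 16 (mod 67).
x ≡ 16 × 28 = 448 ≡ 46 (mod 67).
Check: 21 × 46 = 966 ≡ 28 (mod 67).
Unique solution: x ≡ 46 (mod 67)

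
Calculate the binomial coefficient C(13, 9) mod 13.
0

Using Lucas' theorem:
Write n=13 and k=9 in base 13:
n in base 13: [1, 0]
k in base 13: [0, 9]
C(13,9) mod 13 = ∏ C(n_i, k_i) mod 13
Digit binomials (mod 13): C(1,0) = 1; C(0,9) = 0 (k_i > n_i)
Product: 1 × 0 = 0 ≡ 0 (mod 13)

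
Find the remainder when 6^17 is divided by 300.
36

Repeated squaring. Binary of 17 = 10001.
6^1 ≡ 6 (mod 300); 6^2 ≡ 36 (mod 300); 6^4 ≡ 96 (mod 300); 6^8 ≡ 216 (mod 300); 6^16 ≡ 156 (mod 300)
6^17 = 6^1 × 6^16 ≡ 36 (mod 300)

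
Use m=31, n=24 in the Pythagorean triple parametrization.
(385, 1488, 1537)

Euclid's formula: a = m² - n², b = 2mn, c = m² + n²
m = 31, n = 24
a = 31² - 24² = 961 - 576 = 385
b = 2 × 31 × 24 = 1488
c = 31² + 24² = 961 + 576 = 1537
Verification: 385² + 1488² = 148225 + 2214144 = 2362369 = 1537² ✓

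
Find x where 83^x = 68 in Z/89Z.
54

Baby-step giant-step with step n = ⌈√89⌉ = 10.
Baby steps 83^j mod 89 (j:value) for j=0..9: 0:1, 1:83, 2:36, 3:51, 4:50, 5:56, 6:20, 7:58, 8:8, 9:41.
Giant-step multiplier: 83^(-10) ≡ 83^(88-10) = 83^78 ≡ 17 (mod 89).
Giant steps γ_i = 68·17^i mod 89: γ_0=68, γ_1=88, γ_2=72, γ_3=67, γ_4=71, γ_5=50 (in table at j=4).
x = i·n + j = 5·10 + 4 = 54.
Check: 83^54 ≡ 68 (mod 89).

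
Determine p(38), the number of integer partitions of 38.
26015

p(n) counts ways to write n as a sum of positive integers (order ignored).
Euler's pentagonal recurrence: p(k) = p(k-1) + p(k-2) - p(k-5) - p(k-7) + p(k-12) + p(k-15) - ... (offsets j(3j∓1)/2, signs ++--, p(0)=1, p(<0)=0).
DP table for k = 0..37: p(0)=1, p(1)=1, p(2)=2, p(3)=3, p(4)=5, p(5)=7, p(6)=11, p(7)=15, p(8)=22, p(9)=30, p(10)=42, p(11)=56, p(12)=77, p(13)=101, p(14)=135, p(15)=176, p(16)=231, p(17)=297, p(18)=385, p(19)=490, p(20)=627, p(21)=792, p(22)=1002, p(23)=1255, p(24)=1575, p(25)=1958, p(26)=2436, p(27)=3010, p(28)=3718, p(29)=4565, p(30)=5604, p(31)=6842, p(32)=8349, p(33)=10143, p(34)=12310, p(35)=14883, p(36)=17977, p(37)=21637.
Final step: p(38) = p(37) + p(36) - p(33) - p(31) + p(26) + p(23) - p(16) - p(12) + p(3)
= 21637 + 17977 - 10143 - 6842 + 2436 + 1255 - 231 - 77 + 3
= 26015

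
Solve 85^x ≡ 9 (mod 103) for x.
60

Baby-step giant-step with step n = ⌈√103⌉ = 11.
Baby steps 85^j mod 103 (j:value) for j=0..10: 0:1, 1:85, 2:15, 3:39, 4:19, 5:70, 6:79, 7:20, 8:52, 9:94, 10:59.
Giant-step multiplier: 85^(-11) ≡ 85^(102-11) = 85^91 ≡ 74 (mod 103).
Giant steps γ_i = 9·74^i mod 103: γ_0=9, γ_1=48, γ_2=50, γ_3=95, γ_4=26, γ_5=70 (in table at j=5).
x = i·n + j = 5·11 + 5 = 60.
Check: 85^60 ≡ 9 (mod 103).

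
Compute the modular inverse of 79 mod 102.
31

gcd(79, 102) = 1, so the inverse exists.
Extended Euclidean algorithm on (102, 79):
102 = 1 × 79 + 23  ⟹  23 = (1)·102 + (-1)·79
79 = 3 × 23 + 10  ⟹  10 = (-3)·102 + (4)·79
23 = 2 × 10 + 3  ⟹  3 = (7)·102 + (-9)·79
10 = 3 × 3 + 1  ⟹  1 = (-24)·102 + (31)·79
So (31)·79 ≡ 1 (mod 102), i.e. 79^(-1) ≡ 31 (mod 102).
Check: 79 × 31 = 2449 ≡ 1 (mod 102)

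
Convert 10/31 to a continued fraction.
[0; 3, 10]

Euclidean algorithm steps:
10 = 0 × 31 + 10
31 = 3 × 10 + 1
10 = 10 × 1 + 0
Continued fraction: [0; 3, 10]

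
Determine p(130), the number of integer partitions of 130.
5371315400

p(n) counts ways to write n as a sum of positive integers (order ignored).
Euler's pentagonal recurrence: p(k) = p(k-1) + p(k-2) - p(k-5) - p(k-7) + p(k-12) + p(k-15) - ... (offsets j(3j∓1)/2, signs ++--, p(0)=1, p(<0)=0).
DP table for k = 0..129: p(0)=1, p(1)=1, p(2)=2, p(3)=3, p(4)=5, p(5)=7, p(6)=11, p(7)=15, p(8)=22, p(9)=30, p(10)=42, p(11)=56, p(12)=77, p(13)=101, p(14)=135, p(15)=176, p(16)=231, p(17)=297, p(18)=385, p(19)=490, p(20)=627, p(21)=792, p(22)=1002, p(23)=1255, p(24)=1575, p(25)=1958, p(26)=2436, p(27)=3010, p(28)=3718, p(29)=4565, p(30)=5604, p(31)=6842, p(32)=8349, p(33)=10143, p(34)=12310, p(35)=14883, p(36)=17977, p(37)=21637, p(38)=26015, p(39)=31185, p(40)=37338, p(41)=44583, p(42)=53174, p(43)=63261, p(44)=75175, p(45)=89134, p(46)=105558, p(47)=124754, p(48)=147273, p(49)=173525, p(50)=204226, p(51)=239943, p(52)=281589, p(53)=329931, p(54)=386155, p(55)=451276, p(56)=526823, p(57)=614154, p(58)=715220, p(59)=831820, p(60)=966467, p(61)=1121505, p(62)=1300156, p(63)=1505499, p(64)=1741630, p(65)=2012558, p(66)=2323520, p(67)=2679689, p(68)=3087735, p(69)=3554345, p(70)=4087968, p(71)=4697205, p(72)=5392783, p(73)=6185689, p(74)=7089500, p(75)=8118264, p(76)=9289091, p(77)=10619863, p(78)=12132164, p(79)=13848650, p(80)=15796476, p(81)=18004327, p(82)=20506255, p(83)=23338469, p(84)=26543660, p(85)=30167357, p(86)=34262962, p(87)=38887673, p(88)=44108109, p(89)=49995925, p(90)=56634173, p(91)=64112359, p(92)=72533807, p(93)=82010177, p(94)=92669720, p(95)=104651419, p(96)=118114304, p(97)=133230930, p(98)=150198136, p(99)=169229875, p(100)=190569292, p(101)=214481126, p(102)=241265379, p(103)=271248950, p(104)=304801365, p(105)=342325709, p(106)=384276336, p(107)=431149389, p(108)=483502844, p(109)=541946240, p(110)=607163746, p(111)=679903203, p(112)=761002156, p(113)=851376628, p(114)=952050665, p(115)=1064144451, p(116)=1188908248, p(117)=1327710076, p(118)=1482074143, p(119)=1653668665, p(120)=1844349560, p(121)=2056148051, p(122)=2291320912, p(123)=2552338241, p(124)=2841940500, p(125)=3163127352, p(126)=3519222692, p(127)=3913864295, p(128)=4351078600, p(129)=4835271870.
Final step: p(130) = p(129) + p(128) - p(125) - p(123) + p(118) + p(115) - p(108) - p(104) + p(95) + p(90) - p(79) - p(73) + p(60) + p(53) - p(38) - p(30) + p(13) + p(4)
= 4835271870 + 4351078600 - 3163127352 - 2552338241 + 1482074143 + 1064144451 - 483502844 - 304801365 + 104651419 + 56634173 - 13848650 - 6185689 + 966467 + 329931 - 26015 - 5604 + 101 + 5
= 5371315400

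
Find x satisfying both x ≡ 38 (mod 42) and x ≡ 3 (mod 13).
458

Using Chinese Remainder Theorem:
M = 42 × 13 = 546
M1 = 13, M2 = 42
y1 = 13^(-1) mod 42 = 13
y2 = 42^(-1) mod 13 = 9
x = (38×13×13 + 3×42×9) mod 546 = 458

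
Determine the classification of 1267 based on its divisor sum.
deficient

Proper divisors of 1267: sum = 1 + 7 + 181 = 189
Since 189 < 1267, 1267 is deficient.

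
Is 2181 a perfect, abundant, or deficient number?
deficient

Proper divisors of 2181: sum = 1 + 3 + 727 = 731
Since 731 < 2181, 2181 is deficient.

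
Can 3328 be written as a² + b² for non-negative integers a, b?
32² + 48² (a=32, b=48)

Factorization: 3328 = 2^8 × 13
By Fermat: n is sum of two squares iff every prime p ≡ 3 (mod 4) appears to even power.
All primes ≡ 3 (mod 4) appear to even power.
Search a = 0, 1, 2, … for 3328 - a² a perfect square: first hit at a = 32: 3328 - 1024 = 2304 = 48².
3328 = 32² + 48² = 1024 + 2304 ✓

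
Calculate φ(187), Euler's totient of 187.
160

187 = 11 × 17
φ(n) = n × ∏(1 - 1/p) for each prime p dividing n
φ(187) = 187 × (1 - 1/11) × (1 - 1/17) = 160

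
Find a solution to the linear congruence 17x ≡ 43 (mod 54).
x ≡ 47 (mod 54)

gcd(17, 54) = 1, which divides 43, so solutions exist.
Find 17^(-1) mod 54 by the extended Euclidean algorithm:
54 = 3 × 17 + 3  ⟹  3 = (1)·54 + (-3)·17
17 = 5 × 3 + 2  ⟹  2 = (-5)·54 + (16)·17
3 = 1 × 2 + 1  ⟹  1 = (6)·54 + (-19)·17
So (-19)·17 ≡ 1 (mod 54), i.e. 17^(-1) ≡ -19 ≡ 35 (mod 54).
x ≡ 35 × 43 = 1505 ≡ 47 (mod 54).
Check: 17 × 47 = 799 ≡ 43 (mod 54).
Unique solution: x ≡ 47 (mod 54)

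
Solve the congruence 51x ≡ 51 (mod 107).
x ≡ 1 (mod 107)

gcd(51, 107) = 1, which divides 51, so solutions exist.
Find 51^(-1) mod 107 by the extended Euclidean algorithm:
107 = 2 × 51 + 5  ⟹  5 = (1)·107 + (-2)·51
51 = 10 × 5 + 1  ⟹  1 = (-10)·107 + (21)·51
So (21)·51 ≡ 1 (mod 107), i.e. 51^(-1) ≡ 21 (mod 107).
x ≡ 21 × 51 = 1071 ≡ 1 (mod 107).
Check: 51 × 1 = 51 ≡ 51 (mod 107).
Unique solution: x ≡ 1 (mod 107)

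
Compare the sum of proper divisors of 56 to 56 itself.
abundant

Proper divisors of 56: sum = 1 + 2 + 4 + 7 + 8 + 14 + 28 = 64
Since 64 > 56, 56 is abundant.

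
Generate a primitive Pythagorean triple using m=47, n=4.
(2193, 376, 2225)

Euclid's formula: a = m² - n², b = 2mn, c = m² + n²
m = 47, n = 4
a = 47² - 4² = 2209 - 16 = 2193
b = 2 × 47 × 4 = 376
c = 47² + 4² = 2209 + 16 = 2225
Verification: 2193² + 376² = 4809249 + 141376 = 4950625 = 2225² ✓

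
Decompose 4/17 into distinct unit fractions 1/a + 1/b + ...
1/5 + 1/29 + 1/1233 + 1/3039345

Greedy algorithm:
4/17: ceiling(17/4) = 5, use 1/5
3/85: ceiling(85/3) = 29, use 1/29
2/2465: ceiling(2465/2) = 1233, use 1/1233
1/3039345: ceiling(3039345/1) = 3039345, use 1/3039345
Result: 4/17 = 1/5 + 1/29 + 1/1233 + 1/3039345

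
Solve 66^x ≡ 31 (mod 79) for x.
20

Baby-step giant-step with step n = ⌈√79⌉ = 9.
Baby steps 66^j mod 79 (j:value) for j=0..8: 0:1, 1:66, 2:11, 3:15, 4:42, 5:7, 6:67, 7:77, 8:26.
Giant-step multiplier: 66^(-9) ≡ 66^(78-9) = 66^69 ≡ 61 (mod 79).
Giant steps γ_i = 31·61^i mod 79: γ_0=31, γ_1=74, γ_2=11 (in table at j=2).
x = i·n + j = 2·9 + 2 = 20.
Check: 66^20 ≡ 31 (mod 79).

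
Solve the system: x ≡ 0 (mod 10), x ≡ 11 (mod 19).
30

Using Chinese Remainder Theorem:
M = 10 × 19 = 190
M1 = 19, M2 = 10
y1 = 19^(-1) mod 10 = 9
y2 = 10^(-1) mod 19 = 2
x = (0×19×9 + 11×10×2) mod 190 = 30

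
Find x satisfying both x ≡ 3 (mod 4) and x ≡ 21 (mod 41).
103

Using Chinese Remainder Theorem:
M = 4 × 41 = 164
M1 = 41, M2 = 4
y1 = 41^(-1) mod 4 = 1
y2 = 4^(-1) mod 41 = 31
x = (3×41×1 + 21×4×31) mod 164 = 103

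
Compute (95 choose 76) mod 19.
5

Using Lucas' theorem:
Write n=95 and k=76 in base 19:
n in base 19: [5, 0]
k in base 19: [4, 0]
C(95,76) mod 19 = ∏ C(n_i, k_i) mod 19
Digit binomials (mod 19): C(5,4) = 5; C(0,0) = 1
Product: 5 × 1 = 5 ≡ 5 (mod 19)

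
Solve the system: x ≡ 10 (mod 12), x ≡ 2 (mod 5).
22

Using Chinese Remainder Theorem:
M = 12 × 5 = 60
M1 = 5, M2 = 12
y1 = 5^(-1) mod 12 = 5
y2 = 12^(-1) mod 5 = 3
x = (10×5×5 + 2×12×3) mod 60 = 22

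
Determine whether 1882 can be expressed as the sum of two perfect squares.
19² + 39² (a=19, b=39)

Factorization: 1882 = 2 × 941
By Fermat: n is sum of two squares iff every prime p ≡ 3 (mod 4) appears to even power.
All primes ≡ 3 (mod 4) appear to even power.
Search a = 0, 1, 2, … for 1882 - a² a perfect square: first hit at a = 19: 1882 - 361 = 1521 = 39².
1882 = 19² + 39² = 361 + 1521 ✓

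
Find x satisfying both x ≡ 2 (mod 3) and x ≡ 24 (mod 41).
65

Using Chinese Remainder Theorem:
M = 3 × 41 = 123
M1 = 41, M2 = 3
y1 = 41^(-1) mod 3 = 2
y2 = 3^(-1) mod 41 = 14
x = (2×41×2 + 24×3×14) mod 123 = 65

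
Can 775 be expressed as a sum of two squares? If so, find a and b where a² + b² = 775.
Not possible

Factorization: 775 = 5^2 × 31
By Fermat: n is sum of two squares iff every prime p ≡ 3 (mod 4) appears to even power.
Prime(s) ≡ 3 (mod 4) with odd exponent: [(31, 1)]
Therefore 775 cannot be expressed as a² + b².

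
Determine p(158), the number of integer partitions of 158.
88751778802

p(n) counts ways to write n as a sum of positive integers (order ignored).
Euler's pentagonal recurrence: p(k) = p(k-1) + p(k-2) - p(k-5) - p(k-7) + p(k-12) + p(k-15) - ... (offsets j(3j∓1)/2, signs ++--, p(0)=1, p(<0)=0).
DP table for k = 0..157: p(0)=1, p(1)=1, p(2)=2, p(3)=3, p(4)=5, p(5)=7, p(6)=11, p(7)=15, p(8)=22, p(9)=30, p(10)=42, p(11)=56, p(12)=77, p(13)=101, p(14)=135, p(15)=176, p(16)=231, p(17)=297, p(18)=385, p(19)=490, p(20)=627, p(21)=792, p(22)=1002, p(23)=1255, p(24)=1575, p(25)=1958, p(26)=2436, p(27)=3010, p(28)=3718, p(29)=4565, p(30)=5604, p(31)=6842, p(32)=8349, p(33)=10143, p(34)=12310, p(35)=14883, p(36)=17977, p(37)=21637, p(38)=26015, p(39)=31185, p(40)=37338, p(41)=44583, p(42)=53174, p(43)=63261, p(44)=75175, p(45)=89134, p(46)=105558, p(47)=124754, p(48)=147273, p(49)=173525, p(50)=204226, p(51)=239943, p(52)=281589, p(53)=329931, p(54)=386155, p(55)=451276, p(56)=526823, p(57)=614154, p(58)=715220, p(59)=831820, p(60)=966467, p(61)=1121505, p(62)=1300156, p(63)=1505499, p(64)=1741630, p(65)=2012558, p(66)=2323520, p(67)=2679689, p(68)=3087735, p(69)=3554345, p(70)=4087968, p(71)=4697205, p(72)=5392783, p(73)=6185689, p(74)=7089500, p(75)=8118264, p(76)=9289091, p(77)=10619863, p(78)=12132164, p(79)=13848650, p(80)=15796476, p(81)=18004327, p(82)=20506255, p(83)=23338469, p(84)=26543660, p(85)=30167357, p(86)=34262962, p(87)=38887673, p(88)=44108109, p(89)=49995925, p(90)=56634173, p(91)=64112359, p(92)=72533807, p(93)=82010177, p(94)=92669720, p(95)=104651419, p(96)=118114304, p(97)=133230930, p(98)=150198136, p(99)=169229875, p(100)=190569292, p(101)=214481126, p(102)=241265379, p(103)=271248950, p(104)=304801365, p(105)=342325709, p(106)=384276336, p(107)=431149389, p(108)=483502844, p(109)=541946240, p(110)=607163746, p(111)=679903203, p(112)=761002156, p(113)=851376628, p(114)=952050665, p(115)=1064144451, p(116)=1188908248, p(117)=1327710076, p(118)=1482074143, p(119)=1653668665, p(120)=1844349560, p(121)=2056148051, p(122)=2291320912, p(123)=2552338241, p(124)=2841940500, p(125)=3163127352, p(126)=3519222692, p(127)=3913864295, p(128)=4351078600, p(129)=4835271870, p(130)=5371315400, p(131)=5964539504, p(132)=6620830889, p(133)=7346629512, p(134)=8149040695, p(135)=9035836076, p(136)=10015581680, p(137)=11097645016, p(138)=12292341831, p(139)=13610949895, p(140)=15065878135, p(141)=16670689208, p(142)=18440293320, p(143)=20390982757, p(144)=22540654445, p(145)=24908858009, p(146)=27517052599, p(147)=30388671978, p(148)=33549419497, p(149)=37027355200, p(150)=40853235313, p(151)=45060624582, p(152)=49686288421, p(153)=54770336324, p(154)=60356673280, p(155)=66493182097, p(156)=73232243759, p(157)=80630964769.
Final step: p(158) = p(157) + p(156) - p(153) - p(151) + p(146) + p(143) - p(136) - p(132) + p(123) + p(118) - p(107) - p(101) + p(88) + p(81) - p(66) - p(58) + p(41) + p(32) - p(13) - p(3)
= 80630964769 + 73232243759 - 54770336324 - 45060624582 + 27517052599 + 20390982757 - 10015581680 - 6620830889 + 2552338241 + 1482074143 - 431149389 - 214481126 + 44108109 + 18004327 - 2323520 - 715220 + 44583 + 8349 - 101 - 3
= 88751778802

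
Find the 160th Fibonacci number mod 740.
95

Matrix identity: Q^n = [[F_(n+1), F_n], [F_n, F_(n-1)]] with Q = [[1,1],[1,0]].
n = 160 = 10100000₂. Square-and-multiply, entries mod 740:
Q^1 = [[1,1],[1,0]]
Q^2 = (Q^1)² = [[2,1],[1,1]]
Q^5 = (Q^2)²·Q = [[8,5],[5,3]]
Q^10 = (Q^5)² = [[89,55],[55,34]]
Q^20 = (Q^10)² = [[586,105],[105,481]]
Q^40 = (Q^20)² = [[701,295],[295,406]]
Q^80 = (Q^40)² = [[486,225],[225,261]]
Q^160 = (Q^80)² = [[441,95],[95,346]]
F_160 mod 740 = Q^160[0][1] = 95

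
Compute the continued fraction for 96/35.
[2; 1, 2, 1, 8]

Euclidean algorithm steps:
96 = 2 × 35 + 26
35 = 1 × 26 + 9
26 = 2 × 9 + 8
9 = 1 × 8 + 1
8 = 8 × 1 + 0
Continued fraction: [2; 1, 2, 1, 8]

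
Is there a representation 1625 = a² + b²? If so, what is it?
5² + 40² (a=5, b=40)

Factorization: 1625 = 5^3 × 13
By Fermat: n is sum of two squares iff every prime p ≡ 3 (mod 4) appears to even power.
All primes ≡ 3 (mod 4) appear to even power.
Search a = 0, 1, 2, … for 1625 - a² a perfect square: first hit at a = 5: 1625 - 25 = 1600 = 40².
1625 = 5² + 40² = 25 + 1600 ✓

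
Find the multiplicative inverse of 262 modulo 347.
298

gcd(262, 347) = 1, so the inverse exists.
Extended Euclidean algorithm on (347, 262):
347 = 1 × 262 + 85  ⟹  85 = (1)·347 + (-1)·262
262 = 3 × 85 + 7  ⟹  7 = (-3)·347 + (4)·262
85 = 12 × 7 + 1  ⟹  1 = (37)·347 + (-49)·262
So (-49)·262 ≡ 1 (mod 347), i.e. 262^(-1) ≡ -49 ≡ 298 (mod 347).
Check: 262 × 298 = 78076 ≡ 1 (mod 347)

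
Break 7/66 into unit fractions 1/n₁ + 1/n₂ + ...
1/10 + 1/165

Greedy algorithm:
7/66: ceiling(66/7) = 10, use 1/10
1/165: ceiling(165/1) = 165, use 1/165
Result: 7/66 = 1/10 + 1/165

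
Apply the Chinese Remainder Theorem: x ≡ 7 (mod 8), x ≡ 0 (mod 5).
15

Using Chinese Remainder Theorem:
M = 8 × 5 = 40
M1 = 5, M2 = 8
y1 = 5^(-1) mod 8 = 5
y2 = 8^(-1) mod 5 = 2
x = (7×5×5 + 0×8×2) mod 40 = 15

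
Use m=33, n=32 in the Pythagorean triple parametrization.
(65, 2112, 2113)

Euclid's formula: a = m² - n², b = 2mn, c = m² + n²
m = 33, n = 32
a = 33² - 32² = 1089 - 1024 = 65
b = 2 × 33 × 32 = 2112
c = 33² + 32² = 1089 + 1024 = 2113
Verification: 65² + 2112² = 4225 + 4460544 = 4464769 = 2113² ✓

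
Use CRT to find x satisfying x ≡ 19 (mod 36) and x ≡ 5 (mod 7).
19

Using Chinese Remainder Theorem:
M = 36 × 7 = 252
M1 = 7, M2 = 36
y1 = 7^(-1) mod 36 = 31
y2 = 36^(-1) mod 7 = 1
x = (19×7×31 + 5×36×1) mod 252 = 19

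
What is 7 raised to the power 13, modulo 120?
7

Repeated squaring. Binary of 13 = 1101.
7^1 ≡ 7 (mod 120); 7^2 ≡ 49 (mod 120); 7^4 ≡ 1 (mod 120); 7^8 ≡ 1 (mod 120)
7^13 = 7^1 × 7^4 × 7^8 ≡ 7 (mod 120)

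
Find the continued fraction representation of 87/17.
[5; 8, 2]

Euclidean algorithm steps:
87 = 5 × 17 + 2
17 = 8 × 2 + 1
2 = 2 × 1 + 0
Continued fraction: [5; 8, 2]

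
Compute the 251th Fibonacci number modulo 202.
1

Matrix identity: Q^n = [[F_(n+1), F_n], [F_n, F_(n-1)]] with Q = [[1,1],[1,0]].
n = 251 = 11111011₂. Square-and-multiply, entries mod 202:
Q^1 = [[1,1],[1,0]]
Q^3 = (Q^1)²·Q = [[3,2],[2,1]]
Q^7 = (Q^3)²·Q = [[21,13],[13,8]]
Q^15 = (Q^7)²·Q = [[179,4],[4,175]]
Q^31 = (Q^15)²·Q = [[143,141],[141,2]]
Q^62 = (Q^31)² = [[132,43],[43,89]]
Q^125 = (Q^62)²·Q = [[92,83],[83,9]]
Q^251 = (Q^125)²·Q = [[102,1],[1,101]]
F_251 mod 202 = Q^251[0][1] = 1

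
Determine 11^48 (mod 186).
157

Repeated squaring. Binary of 48 = 110000.
11^1 ≡ 11 (mod 186); 11^2 ≡ 121 (mod 186); 11^4 ≡ 133 (mod 186); 11^8 ≡ 19 (mod 186); 11^16 ≡ 175 (mod 186); 11^32 ≡ 121 (mod 186)
11^48 = 11^16 × 11^32 ≡ 157 (mod 186)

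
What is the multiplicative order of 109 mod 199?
66

199 is prime, so ord(109) divides φ(199) = 198.
Divisors of 198: 1, 2, 3, 6, 9, 11, 18, 22, 33, 66, 99, 198.
Repeated squaring: 109^1 ≡ 109, 109^2 ≡ 140, 109^4 ≡ 98, 109^8 ≡ 52, 109^16 ≡ 117, 109^32 ≡ 157, 109^64 ≡ 172, 109^128 ≡ 132 (mod 199).
Test 109^d mod 199 for each divisor d in increasing order:
109^1 ≡ 109
109^2 ≡ 140
109^3 = 109^2·109^1 ≡ 136
109^6 = 109^4·109^2 ≡ 188
109^9 = 109^8·109^1 ≡ 96
109^11 = 109^8·109^2·109^1 ≡ 107
109^18 = 109^16·109^2 ≡ 62
109^22 = 109^16·109^4·109^2 ≡ 106
109^33 = 109^32·109^1 ≡ 198
109^66 = 109^64·109^2 ≡ 1  ← first divisor giving 1
The order is 66.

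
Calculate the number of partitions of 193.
2168627105469

p(n) counts ways to write n as a sum of positive integers (order ignored).
Euler's pentagonal recurrence: p(k) = p(k-1) + p(k-2) - p(k-5) - p(k-7) + p(k-12) + p(k-15) - ... (offsets j(3j∓1)/2, signs ++--, p(0)=1, p(<0)=0).
DP table for k = 0..192: p(0)=1, p(1)=1, p(2)=2, p(3)=3, p(4)=5, p(5)=7, p(6)=11, p(7)=15, p(8)=22, p(9)=30, p(10)=42, p(11)=56, p(12)=77, p(13)=101, p(14)=135, p(15)=176, p(16)=231, p(17)=297, p(18)=385, p(19)=490, p(20)=627, p(21)=792, p(22)=1002, p(23)=1255, p(24)=1575, p(25)=1958, p(26)=2436, p(27)=3010, p(28)=3718, p(29)=4565, p(30)=5604, p(31)=6842, p(32)=8349, p(33)=10143, p(34)=12310, p(35)=14883, p(36)=17977, p(37)=21637, p(38)=26015, p(39)=31185, p(40)=37338, p(41)=44583, p(42)=53174, p(43)=63261, p(44)=75175, p(45)=89134, p(46)=105558, p(47)=124754, p(48)=147273, p(49)=173525, p(50)=204226, p(51)=239943, p(52)=281589, p(53)=329931, p(54)=386155, p(55)=451276, p(56)=526823, p(57)=614154, p(58)=715220, p(59)=831820, p(60)=966467, p(61)=1121505, p(62)=1300156, p(63)=1505499, p(64)=1741630, p(65)=2012558, p(66)=2323520, p(67)=2679689, p(68)=3087735, p(69)=3554345, p(70)=4087968, p(71)=4697205, p(72)=5392783, p(73)=6185689, p(74)=7089500, p(75)=8118264, p(76)=9289091, p(77)=10619863, p(78)=12132164, p(79)=13848650, p(80)=15796476, p(81)=18004327, p(82)=20506255, p(83)=23338469, p(84)=26543660, p(85)=30167357, p(86)=34262962, p(87)=38887673, p(88)=44108109, p(89)=49995925, p(90)=56634173, p(91)=64112359, p(92)=72533807, p(93)=82010177, p(94)=92669720, p(95)=104651419, p(96)=118114304, p(97)=133230930, p(98)=150198136, p(99)=169229875, p(100)=190569292, p(101)=214481126, p(102)=241265379, p(103)=271248950, p(104)=304801365, p(105)=342325709, p(106)=384276336, p(107)=431149389, p(108)=483502844, p(109)=541946240, p(110)=607163746, p(111)=679903203, p(112)=761002156, p(113)=851376628, p(114)=952050665, p(115)=1064144451, p(116)=1188908248, p(117)=1327710076, p(118)=1482074143, p(119)=1653668665, p(120)=1844349560, p(121)=2056148051, p(122)=2291320912, p(123)=2552338241, p(124)=2841940500, p(125)=3163127352, p(126)=3519222692, p(127)=3913864295, p(128)=4351078600, p(129)=4835271870, p(130)=5371315400, p(131)=5964539504, p(132)=6620830889, p(133)=7346629512, p(134)=8149040695, p(135)=9035836076, p(136)=10015581680, p(137)=11097645016, p(138)=12292341831, p(139)=13610949895, p(140)=15065878135, p(141)=16670689208, p(142)=18440293320, p(143)=20390982757, p(144)=22540654445, p(145)=24908858009, p(146)=27517052599, p(147)=30388671978, p(148)=33549419497, p(149)=37027355200, p(150)=40853235313, p(151)=45060624582, p(152)=49686288421, p(153)=54770336324, p(154)=60356673280, p(155)=66493182097, p(156)=73232243759, p(157)=80630964769, p(158)=88751778802, p(159)=97662728555, p(160)=107438159466, p(161)=118159068427, p(162)=129913904637, p(163)=142798995930, p(164)=156919475295, p(165)=172389800255, p(166)=189334822579, p(167)=207890420102, p(168)=228204732751, p(169)=250438925115, p(170)=274768617130, p(171)=301384802048, p(172)=330495499613, p(173)=362326859895, p(174)=397125074750, p(175)=435157697830, p(176)=476715857290, p(177)=522115831195, p(178)=571701605655, p(179)=625846753120, p(180)=684957390936, p(181)=749474411781, p(182)=819876908323, p(183)=896684817527, p(184)=980462880430, p(185)=1071823774337, p(186)=1171432692373, p(187)=1280011042268, p(188)=1398341745571, p(189)=1527273599625, p(190)=1667727404093, p(191)=1820701100652, p(192)=1987276856363.
Final step: p(193) = p(192) + p(191) - p(188) - p(186) + p(181) + p(178) - p(171) - p(167) + p(158) + p(153) - p(142) - p(136) + p(123) + p(116) - p(101) - p(93) + p(76) + p(67) - p(48) - p(38) + p(17) + p(6)
= 1987276856363 + 1820701100652 - 1398341745571 - 1171432692373 + 749474411781 + 571701605655 - 301384802048 - 207890420102 + 88751778802 + 54770336324 - 18440293320 - 10015581680 + 2552338241 + 1188908248 - 214481126 - 82010177 + 9289091 + 2679689 - 147273 - 26015 + 297 + 11
= 2168627105469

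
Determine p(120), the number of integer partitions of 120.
1844349560

p(n) counts ways to write n as a sum of positive integers (order ignored).
Euler's pentagonal recurrence: p(k) = p(k-1) + p(k-2) - p(k-5) - p(k-7) + p(k-12) + p(k-15) - ... (offsets j(3j∓1)/2, signs ++--, p(0)=1, p(<0)=0).
DP table for k = 0..119: p(0)=1, p(1)=1, p(2)=2, p(3)=3, p(4)=5, p(5)=7, p(6)=11, p(7)=15, p(8)=22, p(9)=30, p(10)=42, p(11)=56, p(12)=77, p(13)=101, p(14)=135, p(15)=176, p(16)=231, p(17)=297, p(18)=385, p(19)=490, p(20)=627, p(21)=792, p(22)=1002, p(23)=1255, p(24)=1575, p(25)=1958, p(26)=2436, p(27)=3010, p(28)=3718, p(29)=4565, p(30)=5604, p(31)=6842, p(32)=8349, p(33)=10143, p(34)=12310, p(35)=14883, p(36)=17977, p(37)=21637, p(38)=26015, p(39)=31185, p(40)=37338, p(41)=44583, p(42)=53174, p(43)=63261, p(44)=75175, p(45)=89134, p(46)=105558, p(47)=124754, p(48)=147273, p(49)=173525, p(50)=204226, p(51)=239943, p(52)=281589, p(53)=329931, p(54)=386155, p(55)=451276, p(56)=526823, p(57)=614154, p(58)=715220, p(59)=831820, p(60)=966467, p(61)=1121505, p(62)=1300156, p(63)=1505499, p(64)=1741630, p(65)=2012558, p(66)=2323520, p(67)=2679689, p(68)=3087735, p(69)=3554345, p(70)=4087968, p(71)=4697205, p(72)=5392783, p(73)=6185689, p(74)=7089500, p(75)=8118264, p(76)=9289091, p(77)=10619863, p(78)=12132164, p(79)=13848650, p(80)=15796476, p(81)=18004327, p(82)=20506255, p(83)=23338469, p(84)=26543660, p(85)=30167357, p(86)=34262962, p(87)=38887673, p(88)=44108109, p(89)=49995925, p(90)=56634173, p(91)=64112359, p(92)=72533807, p(93)=82010177, p(94)=92669720, p(95)=104651419, p(96)=118114304, p(97)=133230930, p(98)=150198136, p(99)=169229875, p(100)=190569292, p(101)=214481126, p(102)=241265379, p(103)=271248950, p(104)=304801365, p(105)=342325709, p(106)=384276336, p(107)=431149389, p(108)=483502844, p(109)=541946240, p(110)=607163746, p(111)=679903203, p(112)=761002156, p(113)=851376628, p(114)=952050665, p(115)=1064144451, p(116)=1188908248, p(117)=1327710076, p(118)=1482074143, p(119)=1653668665.
Final step: p(120) = p(119) + p(118) - p(115) - p(113) + p(108) + p(105) - p(98) - p(94) + p(85) + p(80) - p(69) - p(63) + p(50) + p(43) - p(28) - p(20) + p(3)
= 1653668665 + 1482074143 - 1064144451 - 851376628 + 483502844 + 342325709 - 150198136 - 92669720 + 30167357 + 15796476 - 3554345 - 1505499 + 204226 + 63261 - 3718 - 627 + 3
= 1844349560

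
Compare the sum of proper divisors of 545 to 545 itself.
deficient

Proper divisors of 545: sum = 1 + 5 + 109 = 115
Since 115 < 545, 545 is deficient.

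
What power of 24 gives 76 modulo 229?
194

Baby-step giant-step with step n = ⌈√229⌉ = 16.
Baby steps 24^j mod 229 (j:value) for j=0..15: 0:1, 1:24, 2:118, 3:84, 4:184, 5:65, 6:186, 7:113, 8:193, 9:52, 10:103, 11:182, 12:17, 13:179, 14:174, 15:54.
Giant-step multiplier: 24^(-16) ≡ 24^(228-16) = 24^212 ≡ 91 (mod 229).
Giant steps γ_i = 76·91^i mod 229: γ_0=76, γ_1=46, γ_2=64, γ_3=99, γ_4=78, γ_5=228, γ_6=138, γ_7=192, γ_8=68, γ_9=5, γ_10=226, γ_11=185, γ_12=118 (in table at j=2).
x = i·n + j = 12·16 + 2 = 194.
Check: 24^194 ≡ 76 (mod 229).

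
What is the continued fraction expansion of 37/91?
[0; 2, 2, 5, 1, 2]

Euclidean algorithm steps:
37 = 0 × 91 + 37
91 = 2 × 37 + 17
37 = 2 × 17 + 3
17 = 5 × 3 + 2
3 = 1 × 2 + 1
2 = 2 × 1 + 0
Continued fraction: [0; 2, 2, 5, 1, 2]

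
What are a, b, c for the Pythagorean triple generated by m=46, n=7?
(2067, 644, 2165)

Euclid's formula: a = m² - n², b = 2mn, c = m² + n²
m = 46, n = 7
a = 46² - 7² = 2116 - 49 = 2067
b = 2 × 46 × 7 = 644
c = 46² + 7² = 2116 + 49 = 2165
Verification: 2067² + 644² = 4272489 + 414736 = 4687225 = 2165² ✓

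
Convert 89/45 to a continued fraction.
[1; 1, 44]

Euclidean algorithm steps:
89 = 1 × 45 + 44
45 = 1 × 44 + 1
44 = 44 × 1 + 0
Continued fraction: [1; 1, 44]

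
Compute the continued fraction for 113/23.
[4; 1, 10, 2]

Euclidean algorithm steps:
113 = 4 × 23 + 21
23 = 1 × 21 + 2
21 = 10 × 2 + 1
2 = 2 × 1 + 0
Continued fraction: [4; 1, 10, 2]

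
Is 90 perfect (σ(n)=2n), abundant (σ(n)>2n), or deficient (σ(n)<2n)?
abundant

Proper divisors of 90: sum = 1 + 2 + 3 + 5 + 6 + 9 + 10 + 15 + 18 + 30 + 45 = 144
Since 144 > 90, 90 is abundant.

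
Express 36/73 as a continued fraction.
[0; 2, 36]

Euclidean algorithm steps:
36 = 0 × 73 + 36
73 = 2 × 36 + 1
36 = 36 × 1 + 0
Continued fraction: [0; 2, 36]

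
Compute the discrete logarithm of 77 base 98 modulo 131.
54

Baby-step giant-step with step n = ⌈√131⌉ = 12.
Baby steps 98^j mod 131 (j:value) for j=0..11: 0:1, 1:98, 2:41, 3:88, 4:109, 5:71, 6:15, 7:29, 8:91, 9:10, 10:63, 11:17.
Giant-step multiplier: 98^(-12) ≡ 98^(130-12) = 98^118 ≡ 46 (mod 131).
Giant steps γ_i = 77·46^i mod 131: γ_0=77, γ_1=5, γ_2=99, γ_3=100, γ_4=15 (in table at j=6).
x = i·n + j = 4·12 + 6 = 54.
Check: 98^54 ≡ 77 (mod 131).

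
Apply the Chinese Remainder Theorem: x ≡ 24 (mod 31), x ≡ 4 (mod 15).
334

Using Chinese Remainder Theorem:
M = 31 × 15 = 465
M1 = 15, M2 = 31
y1 = 15^(-1) mod 31 = 29
y2 = 31^(-1) mod 15 = 1
x = (24×15×29 + 4×31×1) mod 465 = 334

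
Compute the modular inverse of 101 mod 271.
161

gcd(101, 271) = 1, so the inverse exists.
Extended Euclidean algorithm on (271, 101):
271 = 2 × 101 + 69  ⟹  69 = (1)·271 + (-2)·101
101 = 1 × 69 + 32  ⟹  32 = (-1)·271 + (3)·101
69 = 2 × 32 + 5  ⟹  5 = (3)·271 + (-8)·101
32 = 6 × 5 + 2  ⟹  2 = (-19)·271 + (51)·101
5 = 2 × 2 + 1  ⟹  1 = (41)·271 + (-110)·101
So (-110)·101 ≡ 1 (mod 271), i.e. 101^(-1) ≡ -110 ≡ 161 (mod 271).
Check: 101 × 161 = 16261 ≡ 1 (mod 271)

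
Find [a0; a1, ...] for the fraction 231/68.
[3; 2, 1, 1, 13]

Euclidean algorithm steps:
231 = 3 × 68 + 27
68 = 2 × 27 + 14
27 = 1 × 14 + 13
14 = 1 × 13 + 1
13 = 13 × 1 + 0
Continued fraction: [3; 2, 1, 1, 13]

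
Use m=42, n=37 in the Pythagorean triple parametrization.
(395, 3108, 3133)

Euclid's formula: a = m² - n², b = 2mn, c = m² + n²
m = 42, n = 37
a = 42² - 37² = 1764 - 1369 = 395
b = 2 × 42 × 37 = 3108
c = 42² + 37² = 1764 + 1369 = 3133
Verification: 395² + 3108² = 156025 + 9659664 = 9815689 = 3133² ✓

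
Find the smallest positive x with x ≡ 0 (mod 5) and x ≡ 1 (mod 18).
55

Using Chinese Remainder Theorem:
M = 5 × 18 = 90
M1 = 18, M2 = 5
y1 = 18^(-1) mod 5 = 2
y2 = 5^(-1) mod 18 = 11
x = (0×18×2 + 1×5×11) mod 90 = 55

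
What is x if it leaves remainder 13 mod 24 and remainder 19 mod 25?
469

Using Chinese Remainder Theorem:
M = 24 × 25 = 600
M1 = 25, M2 = 24
y1 = 25^(-1) mod 24 = 1
y2 = 24^(-1) mod 25 = 24
x = (13×25×1 + 19×24×24) mod 600 = 469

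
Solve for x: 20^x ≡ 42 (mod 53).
24

Baby-step giant-step with step n = ⌈√53⌉ = 8.
Baby steps 20^j mod 53 (j:value) for j=0..7: 0:1, 1:20, 2:29, 3:50, 4:46, 5:19, 6:9, 7:21.
Giant-step multiplier: 20^(-8) ≡ 20^(52-8) = 20^44 ≡ 13 (mod 53).
Giant steps γ_i = 42·13^i mod 53: γ_0=42, γ_1=16, γ_2=49, γ_3=1 (in table at j=0).
x = i·n + j = 3·8 + 0 = 24.
Check: 20^24 ≡ 42 (mod 53).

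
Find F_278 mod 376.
321

Matrix identity: Q^n = [[F_(n+1), F_n], [F_n, F_(n-1)]] with Q = [[1,1],[1,0]].
n = 278 = 100010110₂. Square-and-multiply, entries mod 376:
Q^1 = [[1,1],[1,0]]
Q^2 = (Q^1)² = [[2,1],[1,1]]
Q^4 = (Q^2)² = [[5,3],[3,2]]
Q^8 = (Q^4)² = [[34,21],[21,13]]
Q^17 = (Q^8)²·Q = [[328,93],[93,235]]
Q^34 = (Q^17)² = [[49,95],[95,330]]
Q^69 = (Q^34)²·Q = [[55,146],[146,285]]
Q^139 = (Q^69)²·Q = [[285,277],[277,8]]
Q^278 = (Q^139)² = [[34,321],[321,89]]
F_278 mod 376 = Q^278[0][1] = 321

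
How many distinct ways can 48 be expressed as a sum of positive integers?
147273

p(n) counts ways to write n as a sum of positive integers (order ignored).
Euler's pentagonal recurrence: p(k) = p(k-1) + p(k-2) - p(k-5) - p(k-7) + p(k-12) + p(k-15) - ... (offsets j(3j∓1)/2, signs ++--, p(0)=1, p(<0)=0).
DP table for k = 0..47: p(0)=1, p(1)=1, p(2)=2, p(3)=3, p(4)=5, p(5)=7, p(6)=11, p(7)=15, p(8)=22, p(9)=30, p(10)=42, p(11)=56, p(12)=77, p(13)=101, p(14)=135, p(15)=176, p(16)=231, p(17)=297, p(18)=385, p(19)=490, p(20)=627, p(21)=792, p(22)=1002, p(23)=1255, p(24)=1575, p(25)=1958, p(26)=2436, p(27)=3010, p(28)=3718, p(29)=4565, p(30)=5604, p(31)=6842, p(32)=8349, p(33)=10143, p(34)=12310, p(35)=14883, p(36)=17977, p(37)=21637, p(38)=26015, p(39)=31185, p(40)=37338, p(41)=44583, p(42)=53174, p(43)=63261, p(44)=75175, p(45)=89134, p(46)=105558, p(47)=124754.
Final step: p(48) = p(47) + p(46) - p(43) - p(41) + p(36) + p(33) - p(26) - p(22) + p(13) + p(8)
= 124754 + 105558 - 63261 - 44583 + 17977 + 10143 - 2436 - 1002 + 101 + 22
= 147273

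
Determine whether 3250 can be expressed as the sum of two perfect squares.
1² + 57² (a=1, b=57)

Factorization: 3250 = 2 × 5^3 × 13
By Fermat: n is sum of two squares iff every prime p ≡ 3 (mod 4) appears to even power.
All primes ≡ 3 (mod 4) appear to even power.
Search a = 0, 1, 2, … for 3250 - a² a perfect square: first hit at a = 1: 3250 - 1 = 3249 = 57².
3250 = 1² + 57² = 1 + 3249 ✓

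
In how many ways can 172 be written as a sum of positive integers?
330495499613

p(n) counts ways to write n as a sum of positive integers (order ignored).
Euler's pentagonal recurrence: p(k) = p(k-1) + p(k-2) - p(k-5) - p(k-7) + p(k-12) + p(k-15) - ... (offsets j(3j∓1)/2, signs ++--, p(0)=1, p(<0)=0).
DP table for k = 0..171: p(0)=1, p(1)=1, p(2)=2, p(3)=3, p(4)=5, p(5)=7, p(6)=11, p(7)=15, p(8)=22, p(9)=30, p(10)=42, p(11)=56, p(12)=77, p(13)=101, p(14)=135, p(15)=176, p(16)=231, p(17)=297, p(18)=385, p(19)=490, p(20)=627, p(21)=792, p(22)=1002, p(23)=1255, p(24)=1575, p(25)=1958, p(26)=2436, p(27)=3010, p(28)=3718, p(29)=4565, p(30)=5604, p(31)=6842, p(32)=8349, p(33)=10143, p(34)=12310, p(35)=14883, p(36)=17977, p(37)=21637, p(38)=26015, p(39)=31185, p(40)=37338, p(41)=44583, p(42)=53174, p(43)=63261, p(44)=75175, p(45)=89134, p(46)=105558, p(47)=124754, p(48)=147273, p(49)=173525, p(50)=204226, p(51)=239943, p(52)=281589, p(53)=329931, p(54)=386155, p(55)=451276, p(56)=526823, p(57)=614154, p(58)=715220, p(59)=831820, p(60)=966467, p(61)=1121505, p(62)=1300156, p(63)=1505499, p(64)=1741630, p(65)=2012558, p(66)=2323520, p(67)=2679689, p(68)=3087735, p(69)=3554345, p(70)=4087968, p(71)=4697205, p(72)=5392783, p(73)=6185689, p(74)=7089500, p(75)=8118264, p(76)=9289091, p(77)=10619863, p(78)=12132164, p(79)=13848650, p(80)=15796476, p(81)=18004327, p(82)=20506255, p(83)=23338469, p(84)=26543660, p(85)=30167357, p(86)=34262962, p(87)=38887673, p(88)=44108109, p(89)=49995925, p(90)=56634173, p(91)=64112359, p(92)=72533807, p(93)=82010177, p(94)=92669720, p(95)=104651419, p(96)=118114304, p(97)=133230930, p(98)=150198136, p(99)=169229875, p(100)=190569292, p(101)=214481126, p(102)=241265379, p(103)=271248950, p(104)=304801365, p(105)=342325709, p(106)=384276336, p(107)=431149389, p(108)=483502844, p(109)=541946240, p(110)=607163746, p(111)=679903203, p(112)=761002156, p(113)=851376628, p(114)=952050665, p(115)=1064144451, p(116)=1188908248, p(117)=1327710076, p(118)=1482074143, p(119)=1653668665, p(120)=1844349560, p(121)=2056148051, p(122)=2291320912, p(123)=2552338241, p(124)=2841940500, p(125)=3163127352, p(126)=3519222692, p(127)=3913864295, p(128)=4351078600, p(129)=4835271870, p(130)=5371315400, p(131)=5964539504, p(132)=6620830889, p(133)=7346629512, p(134)=8149040695, p(135)=9035836076, p(136)=10015581680, p(137)=11097645016, p(138)=12292341831, p(139)=13610949895, p(140)=15065878135, p(141)=16670689208, p(142)=18440293320, p(143)=20390982757, p(144)=22540654445, p(145)=24908858009, p(146)=27517052599, p(147)=30388671978, p(148)=33549419497, p(149)=37027355200, p(150)=40853235313, p(151)=45060624582, p(152)=49686288421, p(153)=54770336324, p(154)=60356673280, p(155)=66493182097, p(156)=73232243759, p(157)=80630964769, p(158)=88751778802, p(159)=97662728555, p(160)=107438159466, p(161)=118159068427, p(162)=129913904637, p(163)=142798995930, p(164)=156919475295, p(165)=172389800255, p(166)=189334822579, p(167)=207890420102, p(168)=228204732751, p(169)=250438925115, p(170)=274768617130, p(171)=301384802048.
Final step: p(172) = p(171) + p(170) - p(167) - p(165) + p(160) + p(157) - p(150) - p(146) + p(137) + p(132) - p(121) - p(115) + p(102) + p(95) - p(80) - p(72) + p(55) + p(46) - p(27) - p(17)
= 301384802048 + 274768617130 - 207890420102 - 172389800255 + 107438159466 + 80630964769 - 40853235313 - 27517052599 + 11097645016 + 6620830889 - 2056148051 - 1064144451 + 241265379 + 104651419 - 15796476 - 5392783 + 451276 + 105558 - 3010 - 297
= 330495499613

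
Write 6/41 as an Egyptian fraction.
1/7 + 1/287

Greedy algorithm:
6/41: ceiling(41/6) = 7, use 1/7
1/287: ceiling(287/1) = 287, use 1/287
Result: 6/41 = 1/7 + 1/287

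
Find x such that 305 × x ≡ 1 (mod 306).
305

gcd(305, 306) = 1, so the inverse exists.
Extended Euclidean algorithm on (306, 305):
306 = 1 × 305 + 1  ⟹  1 = (1)·306 + (-1)·305
So (-1)·305 ≡ 1 (mod 306), i.e. 305^(-1) ≡ -1 ≡ 305 (mod 306).
Check: 305 × 305 = 93025 ≡ 1 (mod 306)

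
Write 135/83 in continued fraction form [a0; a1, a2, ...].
[1; 1, 1, 1, 2, 10]

Euclidean algorithm steps:
135 = 1 × 83 + 52
83 = 1 × 52 + 31
52 = 1 × 31 + 21
31 = 1 × 21 + 10
21 = 2 × 10 + 1
10 = 10 × 1 + 0
Continued fraction: [1; 1, 1, 1, 2, 10]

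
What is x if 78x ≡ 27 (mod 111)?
x ≡ 16 (mod 37)

gcd(78, 111) = 3, which divides 27, so solutions exist.
Divide through by 3: 26x ≡ 9 (mod 37).
Find 26^(-1) mod 37 by the extended Euclidean algorithm:
37 = 1 × 26 + 11  ⟹  11 = (1)·37 + (-1)·26
26 = 2 × 11 + 4  ⟹  4 = (-2)·37 + (3)·26
11 = 2 × 4 + 3  ⟹  3 = (5)·37 + (-7)·26
4 = 1 × 3 + 1  ⟹  1 = (-7)·37 + (10)·26
So (10)·26 ≡ 1 (mod 37), i.e. 26^(-1) ≡ 10 (mod 37).
x ≡ 10 × 9 = 90 ≡ 16 (mod 37).
Check: 78 × 16 = 1248 ≡ 27 (mod 111).
x ≡ 16 (mod 37), giving 3 solutions mod 111.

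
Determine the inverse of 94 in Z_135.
79

gcd(94, 135) = 1, so the inverse exists.
Extended Euclidean algorithm on (135, 94):
135 = 1 × 94 + 41  ⟹  41 = (1)·135 + (-1)·94
94 = 2 × 41 + 12  ⟹  12 = (-2)·135 + (3)·94
41 = 3 × 12 + 5  ⟹  5 = (7)·135 + (-10)·94
12 = 2 × 5 + 2  ⟹  2 = (-16)·135 + (23)·94
5 = 2 × 2 + 1  ⟹  1 = (39)·135 + (-56)·94
So (-56)·94 ≡ 1 (mod 135), i.e. 94^(-1) ≡ -56 ≡ 79 (mod 135).
Check: 94 × 79 = 7426 ≡ 1 (mod 135)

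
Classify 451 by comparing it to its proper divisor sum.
deficient

Proper divisors of 451: sum = 1 + 11 + 41 = 53
Since 53 < 451, 451 is deficient.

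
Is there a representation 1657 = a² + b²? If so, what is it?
19² + 36² (a=19, b=36)

Factorization: 1657 = 1657
By Fermat: n is sum of two squares iff every prime p ≡ 3 (mod 4) appears to even power.
All primes ≡ 3 (mod 4) appear to even power.
Search a = 0, 1, 2, … for 1657 - a² a perfect square: first hit at a = 19: 1657 - 361 = 1296 = 36².
1657 = 19² + 36² = 361 + 1296 ✓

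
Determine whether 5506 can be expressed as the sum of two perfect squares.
45² + 59² (a=45, b=59)

Factorization: 5506 = 2 × 2753
By Fermat: n is sum of two squares iff every prime p ≡ 3 (mod 4) appears to even power.
All primes ≡ 3 (mod 4) appear to even power.
Search a = 0, 1, 2, … for 5506 - a² a perfect square: first hit at a = 45: 5506 - 2025 = 3481 = 59².
5506 = 45² + 59² = 2025 + 3481 ✓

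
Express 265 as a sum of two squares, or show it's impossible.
3² + 16² (a=3, b=16)

Factorization: 265 = 5 × 53
By Fermat: n is sum of two squares iff every prime p ≡ 3 (mod 4) appears to even power.
All primes ≡ 3 (mod 4) appear to even power.
Search a = 0, 1, 2, … for 265 - a² a perfect square: first hit at a = 3: 265 - 9 = 256 = 16².
265 = 3² + 16² = 9 + 256 ✓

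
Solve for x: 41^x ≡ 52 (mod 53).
26

Baby-step giant-step with step n = ⌈√53⌉ = 8.
Baby steps 41^j mod 53 (j:value) for j=0..7: 0:1, 1:41, 2:38, 3:21, 4:13, 5:3, 6:17, 7:8.
Giant-step multiplier: 41^(-8) ≡ 41^(52-8) = 41^44 ≡ 16 (mod 53).
Giant steps γ_i = 52·16^i mod 53: γ_0=52, γ_1=37, γ_2=9, γ_3=38 (in table at j=2).
x = i·n + j = 3·8 + 2 = 26.
Check: 41^26 ≡ 52 (mod 53).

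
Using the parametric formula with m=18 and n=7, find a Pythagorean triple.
(275, 252, 373)

Euclid's formula: a = m² - n², b = 2mn, c = m² + n²
m = 18, n = 7
a = 18² - 7² = 324 - 49 = 275
b = 2 × 18 × 7 = 252
c = 18² + 7² = 324 + 49 = 373
Verification: 275² + 252² = 75625 + 63504 = 139129 = 373² ✓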